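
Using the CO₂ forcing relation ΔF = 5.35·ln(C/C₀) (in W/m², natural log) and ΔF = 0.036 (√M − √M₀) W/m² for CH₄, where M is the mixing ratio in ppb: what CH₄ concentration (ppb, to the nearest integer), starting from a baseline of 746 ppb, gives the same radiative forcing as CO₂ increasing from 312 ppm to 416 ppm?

M ≈ 4909 ppb

CO₂ forcing: 5.35 × ln(416/312) = 5.35 × 0.287682 = 1.53910 W/m².
Set 0.036(√M − √746) = 1.53910: √M = 1.53910/0.036 + √746 = 42.7528 + 27.3130 = 70.0658.
M = (70.0658)² = 4909.22 ppb.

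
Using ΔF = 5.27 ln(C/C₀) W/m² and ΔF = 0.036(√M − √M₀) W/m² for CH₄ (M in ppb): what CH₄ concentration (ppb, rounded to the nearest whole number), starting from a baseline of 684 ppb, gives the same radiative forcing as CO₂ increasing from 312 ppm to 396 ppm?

M ≈ 3728 ppb

CO₂ forcing: 5.27 × ln(396/312) = 5.27 × 0.238411 = 1.25643 W/m².
Set 0.036(√M − √684) = 1.25643: √M = 1.25643/0.036 + √684 = 34.9008 + 26.1534 = 61.0542.
M = (61.0542)² = 3727.62 ppb.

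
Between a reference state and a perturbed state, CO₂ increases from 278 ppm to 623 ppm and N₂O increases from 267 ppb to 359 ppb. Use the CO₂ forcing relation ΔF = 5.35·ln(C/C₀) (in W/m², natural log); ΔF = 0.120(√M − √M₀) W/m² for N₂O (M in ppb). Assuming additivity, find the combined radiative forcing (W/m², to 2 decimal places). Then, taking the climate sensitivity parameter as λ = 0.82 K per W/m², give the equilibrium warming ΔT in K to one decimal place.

CO₂: 5.35 × ln(623/278) = 5.35 × ln(2.24101) = 5.35 × 0.80693 = 4.3171 W/m².
N₂O: 0.120 × (√359 − √267) = 0.120 × (18.9473 − 16.3401) = 0.120 × 2.6072 = 0.3129 W/m².
Total ΔF = 4.3171 + 0.3129 = 4.6300 W/m².
ΔT = λ ΔF = 0.82 × 4.63 = 3.7966 K.

ΔF = 4.63 W/m²; ΔT = 3.8 K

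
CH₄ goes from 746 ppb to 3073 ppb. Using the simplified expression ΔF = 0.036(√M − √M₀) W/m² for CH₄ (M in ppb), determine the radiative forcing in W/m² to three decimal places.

ΔF = 1.012 W/m²

CH₄: 0.036 × (√3073 − √746) = 0.036 × (55.4346 − 27.3130) = 0.036 × 28.1216 = 1.0124 W/m².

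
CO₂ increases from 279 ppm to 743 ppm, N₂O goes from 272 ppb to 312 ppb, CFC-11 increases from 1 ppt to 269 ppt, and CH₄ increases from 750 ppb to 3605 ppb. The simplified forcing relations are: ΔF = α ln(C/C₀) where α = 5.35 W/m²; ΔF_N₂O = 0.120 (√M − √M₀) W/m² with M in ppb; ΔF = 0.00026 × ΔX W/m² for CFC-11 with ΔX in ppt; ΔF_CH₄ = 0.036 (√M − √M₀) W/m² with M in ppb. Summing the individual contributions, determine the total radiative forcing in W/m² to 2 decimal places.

CO₂: 5.35 × ln(743/279) = 5.35 × ln(2.66308) = 5.35 × 0.97948 = 5.2402 W/m².
N₂O: 0.120 × (√312 − √272) = 0.120 × (17.6635 − 16.4924) = 0.120 × 1.1711 = 0.1405 W/m².
CFC-11: ΔF = 0.00026 × (269 − 1) = 0.00026 × 268 = 0.0697 W/m².
CH₄: 0.036 × (√3605 − √750) = 0.036 × (60.0417 − 27.3861) = 0.036 × 32.6556 = 1.1756 W/m².
Total ΔF = 5.2402 + 0.1405 + 0.0697 + 1.1756 = 6.6260 W/m².

ΔF = 6.63 W/m²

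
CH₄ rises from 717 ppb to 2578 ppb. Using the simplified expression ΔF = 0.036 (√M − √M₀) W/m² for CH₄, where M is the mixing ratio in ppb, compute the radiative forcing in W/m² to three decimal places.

ΔF = 0.864 W/m²

CH₄: 0.036 × (√2578 − √717) = 0.036 × (50.7740 − 26.7769) = 0.036 × 23.9971 = 0.8639 W/m².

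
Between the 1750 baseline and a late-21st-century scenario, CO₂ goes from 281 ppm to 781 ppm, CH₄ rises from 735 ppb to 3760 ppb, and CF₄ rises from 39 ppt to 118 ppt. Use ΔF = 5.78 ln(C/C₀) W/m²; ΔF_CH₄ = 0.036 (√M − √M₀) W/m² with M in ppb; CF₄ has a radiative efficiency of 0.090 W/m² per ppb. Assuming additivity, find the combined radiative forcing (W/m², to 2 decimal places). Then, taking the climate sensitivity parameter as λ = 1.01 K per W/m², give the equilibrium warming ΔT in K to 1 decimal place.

ΔF = 7.15 W/m²; ΔT = 7.2 K

CO₂: 5.78 × ln(781/281) = 5.78 × ln(2.77936) = 5.78 × 1.02222 = 5.9084 W/m².
CH₄: 0.036 × (√3760 − √735) = 0.036 × (61.3188 − 27.1109) = 0.036 × 34.2079 = 1.2315 W/m².
CF₄: Δ = 118 − 39 = 79 ppt = 0.079 ppb; ΔF = 0.090 × 0.079 = 0.0071 W/m².
Total ΔF = 5.9084 + 1.2315 + 0.0071 = 7.1470 W/m².
ΔT = λ ΔF = 1.01 × 7.15 = 7.2215 K.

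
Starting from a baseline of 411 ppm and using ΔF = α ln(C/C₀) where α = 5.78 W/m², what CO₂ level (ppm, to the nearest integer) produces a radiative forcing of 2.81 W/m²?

C ≈ 668 ppm

Set 5.78 ln(C/411) = 2.81, so ln(C/411) = 2.81/5.78 = 0.48616.
Then C/411 = e^0.48616 = 1.62606, giving C = 411 × 1.62606 = 668.31 ppm.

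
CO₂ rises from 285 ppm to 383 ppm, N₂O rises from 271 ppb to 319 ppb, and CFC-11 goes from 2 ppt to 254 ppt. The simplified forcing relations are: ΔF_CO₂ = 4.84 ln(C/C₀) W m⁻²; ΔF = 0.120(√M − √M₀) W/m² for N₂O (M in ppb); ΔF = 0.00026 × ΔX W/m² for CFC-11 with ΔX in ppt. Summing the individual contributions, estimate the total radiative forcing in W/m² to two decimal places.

CO₂: 4.84 × ln(383/285) = 4.84 × ln(1.34386) = 4.84 × 0.29555 = 1.4305 W/m².
N₂O: 0.120 × (√319 − √271) = 0.120 × (17.8606 − 16.4621) = 0.120 × 1.3985 = 0.1678 W/m².
CFC-11: ΔF = 0.00026 × (254 − 2) = 0.00026 × 252 = 0.0655 W/m².
Total ΔF = 1.4305 + 0.1678 + 0.0655 = 1.6638 W/m².

ΔF = 1.66 W/m²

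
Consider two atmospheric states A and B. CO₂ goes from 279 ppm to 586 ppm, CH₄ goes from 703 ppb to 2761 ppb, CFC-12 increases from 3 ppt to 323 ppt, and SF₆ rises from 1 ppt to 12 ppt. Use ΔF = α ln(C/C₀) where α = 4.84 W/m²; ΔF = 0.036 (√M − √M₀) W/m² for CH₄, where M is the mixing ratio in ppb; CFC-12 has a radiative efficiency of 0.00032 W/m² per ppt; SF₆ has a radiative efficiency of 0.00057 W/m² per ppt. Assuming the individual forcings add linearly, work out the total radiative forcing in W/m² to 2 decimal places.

ΔF = 4.64 W/m²

CO₂: 4.84 × ln(586/279) = 4.84 × ln(2.10036) = 4.84 × 0.74211 = 3.5918 W/m².
CH₄: 0.036 × (√2761 − √703) = 0.036 × (52.5452 − 26.5141) = 0.036 × 26.0311 = 0.9371 W/m².
CFC-12: ΔF = 0.00032 × (323 − 3) = 0.00032 × 320 = 0.1024 W/m².
SF₆: ΔF = 0.00057 × (12 − 1) = 0.00057 × 11 = 0.0063 W/m².
Total ΔF = 3.5918 + 0.9371 + 0.1024 + 0.0063 = 4.6376 W/m².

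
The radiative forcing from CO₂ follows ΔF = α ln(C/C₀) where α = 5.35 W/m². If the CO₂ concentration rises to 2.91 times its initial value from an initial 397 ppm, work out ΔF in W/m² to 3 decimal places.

ΔF = 5.715 W/m²

ΔF = 5.35 × ln(2.91) = 5.35 × 1.06815 = 5.7146 W/m².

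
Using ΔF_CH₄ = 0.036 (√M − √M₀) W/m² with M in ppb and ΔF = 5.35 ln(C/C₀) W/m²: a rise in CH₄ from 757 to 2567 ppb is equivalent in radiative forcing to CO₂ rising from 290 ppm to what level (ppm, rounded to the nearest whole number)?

CH₄ forcing: 0.036 × (√2567 − √757) = 0.036 × (50.6656 − 27.5136) = 0.036 × 23.1520 = 0.83347 W/m².
Set 5.35 ln(C/290) = 0.83347: ln(C/290) = 0.83347/5.35 = 0.15579, so C = 290 × e^0.15579 = 290 × 1.16858 = 338.89 ppm.

C ≈ 339 ppm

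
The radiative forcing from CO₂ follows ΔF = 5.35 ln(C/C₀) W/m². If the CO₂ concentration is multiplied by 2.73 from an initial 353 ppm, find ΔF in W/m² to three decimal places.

ΔF = 5.373 W/m²

ΔF = 5.35 × ln(2.73) = 5.35 × 1.00430 = 5.3730 W/m².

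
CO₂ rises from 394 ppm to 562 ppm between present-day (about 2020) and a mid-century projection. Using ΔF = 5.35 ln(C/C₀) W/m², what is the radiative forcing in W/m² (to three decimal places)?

ΔF = 1.900 W/m²

CO₂: 5.35 × ln(562/394) = 5.35 × ln(1.42640) = 5.35 × 0.35515 = 1.9001 W/m².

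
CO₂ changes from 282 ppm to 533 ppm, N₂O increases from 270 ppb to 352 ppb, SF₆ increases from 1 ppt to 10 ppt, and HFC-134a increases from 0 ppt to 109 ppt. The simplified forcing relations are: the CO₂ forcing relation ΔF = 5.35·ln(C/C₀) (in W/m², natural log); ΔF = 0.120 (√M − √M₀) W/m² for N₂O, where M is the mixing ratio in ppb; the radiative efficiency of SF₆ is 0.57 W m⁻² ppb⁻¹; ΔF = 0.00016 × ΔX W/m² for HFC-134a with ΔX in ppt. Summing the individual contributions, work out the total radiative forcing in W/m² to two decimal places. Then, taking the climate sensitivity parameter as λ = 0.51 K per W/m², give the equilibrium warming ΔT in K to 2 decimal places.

ΔF = 3.71 W/m²; ΔT = 1.89 K

CO₂: 5.35 × ln(533/282) = 5.35 × ln(1.89007) = 5.35 × 0.63661 = 3.4059 W/m².
N₂O: 0.120 × (√352 − √270) = 0.120 × (18.7617 − 16.4317) = 0.120 × 2.3300 = 0.2796 W/m².
SF₆: Δ = 10 − 1 = 9 ppt = 0.009 ppb; ΔF = 0.57 × 0.009 = 0.0051 W/m².
HFC-134a: ΔF = 0.00016 × (109 − 0) = 0.00016 × 109 = 0.0174 W/m².
Total ΔF = 3.4059 + 0.2796 + 0.0051 + 0.0174 = 3.7080 W/m².
ΔT = λ ΔF = 0.51 × 3.71 = 1.8921 K.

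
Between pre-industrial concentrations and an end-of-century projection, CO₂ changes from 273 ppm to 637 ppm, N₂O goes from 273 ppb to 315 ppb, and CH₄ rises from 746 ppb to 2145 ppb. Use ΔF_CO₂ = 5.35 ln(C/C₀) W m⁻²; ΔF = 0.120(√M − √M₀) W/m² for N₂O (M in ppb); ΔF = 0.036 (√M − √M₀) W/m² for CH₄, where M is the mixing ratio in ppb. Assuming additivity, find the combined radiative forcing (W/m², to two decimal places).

ΔF = 5.36 W/m²

CO₂: 5.35 × ln(637/273) = 5.35 × ln(2.33333) = 5.35 × 0.84730 = 4.5331 W/m².
N₂O: 0.120 × (√315 − √273) = 0.120 × (17.7482 − 16.5227) = 0.120 × 1.2255 = 0.1471 W/m².
CH₄: 0.036 × (√2145 − √746) = 0.036 × (46.3141 − 27.3130) = 0.036 × 19.0011 = 0.6840 W/m².
Total ΔF = 4.5331 + 0.1471 + 0.6840 = 5.3642 W/m².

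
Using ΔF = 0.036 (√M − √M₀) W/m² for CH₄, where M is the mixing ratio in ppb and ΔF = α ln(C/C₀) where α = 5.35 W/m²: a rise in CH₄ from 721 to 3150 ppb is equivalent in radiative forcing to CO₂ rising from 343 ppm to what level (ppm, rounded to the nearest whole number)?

C ≈ 418 ppm

CH₄ forcing: 0.036 × (√3150 − √721) = 0.036 × (56.1249 − 26.8514) = 0.036 × 29.2735 = 1.05385 W/m².
Set 5.35 ln(C/343) = 1.05385: ln(C/343) = 1.05385/5.35 = 0.19698, so C = 343 × e^0.19698 = 343 × 1.21772 = 417.68 ppm.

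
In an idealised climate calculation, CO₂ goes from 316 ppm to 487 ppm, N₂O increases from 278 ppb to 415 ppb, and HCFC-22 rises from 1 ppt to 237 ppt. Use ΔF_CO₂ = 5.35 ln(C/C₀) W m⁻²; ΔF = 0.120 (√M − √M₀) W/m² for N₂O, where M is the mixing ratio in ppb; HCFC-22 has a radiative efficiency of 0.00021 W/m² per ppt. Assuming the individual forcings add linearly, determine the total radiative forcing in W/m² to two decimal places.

CO₂: 5.35 × ln(487/316) = 5.35 × ln(1.54114) = 5.35 × 0.43252 = 2.3140 W/m².
N₂O: 0.120 × (√415 − √278) = 0.120 × (20.3715 − 16.6733) = 0.120 × 3.6982 = 0.4438 W/m².
HCFC-22: ΔF = 0.00021 × (237 − 1) = 0.00021 × 236 = 0.0496 W/m².
Total ΔF = 2.3140 + 0.4438 + 0.0496 = 2.8074 W/m².

ΔF = 2.81 W/m²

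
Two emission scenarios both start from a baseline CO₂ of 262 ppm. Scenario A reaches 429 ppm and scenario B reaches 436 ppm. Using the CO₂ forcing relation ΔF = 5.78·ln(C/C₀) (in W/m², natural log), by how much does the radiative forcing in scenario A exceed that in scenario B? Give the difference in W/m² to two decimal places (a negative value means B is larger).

ΔF_A = 5.78 ln(429/262) = 5.78 × 0.49311 = 2.8502 W/m².
ΔF_B = 5.78 ln(436/262) = 5.78 × 0.50930 = 2.9438 W/m².
Difference: 2.8502 − 2.9438 = -0.0936 W/m².

ΔF_A − ΔF_B = -0.09 W/m²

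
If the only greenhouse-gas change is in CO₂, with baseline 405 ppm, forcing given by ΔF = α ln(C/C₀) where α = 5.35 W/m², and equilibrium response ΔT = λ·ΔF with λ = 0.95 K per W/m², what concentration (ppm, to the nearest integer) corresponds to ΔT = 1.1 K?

C ≈ 503 ppm

Required forcing: ΔF = ΔT/λ = 1.1/0.95 = 1.1579 W/m².
Then ln(C/405) = ΔF/5.35 = 1.1579/5.35 = 0.21643.
So C = 405 × e^0.21643 = 405 × 1.24164 = 502.86 ppm.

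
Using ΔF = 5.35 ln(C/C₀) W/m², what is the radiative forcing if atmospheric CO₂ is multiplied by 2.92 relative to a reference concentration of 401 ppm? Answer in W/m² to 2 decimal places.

ΔF = 5.35 × ln(2.92) = 5.35 × 1.07158 = 5.7330 W/m².

ΔF = 5.73 W/m²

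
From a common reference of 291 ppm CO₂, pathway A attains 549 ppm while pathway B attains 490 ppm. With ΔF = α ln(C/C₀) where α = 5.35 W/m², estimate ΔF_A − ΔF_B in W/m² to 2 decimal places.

ΔF_A − ΔF_B = 0.61 W/m²

ΔF_A = 5.35 ln(549/291) = 5.35 × 0.63478 = 3.3961 W/m².
ΔF_B = 5.35 ln(490/291) = 5.35 × 0.52108 = 2.7878 W/m².
Difference: 3.3961 − 2.7878 = 0.6083 W/m².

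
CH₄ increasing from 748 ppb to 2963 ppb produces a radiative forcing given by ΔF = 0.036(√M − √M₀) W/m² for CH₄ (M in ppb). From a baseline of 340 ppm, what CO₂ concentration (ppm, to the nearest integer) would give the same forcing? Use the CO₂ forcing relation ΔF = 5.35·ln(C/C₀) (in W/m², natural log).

C ≈ 408 ppm

CH₄ forcing: 0.036 × (√2963 − √748) = 0.036 × (54.4334 − 27.3496) = 0.036 × 27.0838 = 0.97502 W/m².
Set 5.35 ln(C/340) = 0.97502: ln(C/340) = 0.97502/5.35 = 0.18225, so C = 340 × e^0.18225 = 340 × 1.19991 = 407.97 ppm.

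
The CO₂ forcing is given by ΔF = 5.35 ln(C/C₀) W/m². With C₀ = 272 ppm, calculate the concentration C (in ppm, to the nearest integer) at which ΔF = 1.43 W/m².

Set 5.35 ln(C/272) = 1.43, so ln(C/272) = 1.43/5.35 = 0.26729.
Then C/272 = e^0.26729 = 1.30642, giving C = 272 × 1.30642 = 355.35 ppm.

C ≈ 355 ppm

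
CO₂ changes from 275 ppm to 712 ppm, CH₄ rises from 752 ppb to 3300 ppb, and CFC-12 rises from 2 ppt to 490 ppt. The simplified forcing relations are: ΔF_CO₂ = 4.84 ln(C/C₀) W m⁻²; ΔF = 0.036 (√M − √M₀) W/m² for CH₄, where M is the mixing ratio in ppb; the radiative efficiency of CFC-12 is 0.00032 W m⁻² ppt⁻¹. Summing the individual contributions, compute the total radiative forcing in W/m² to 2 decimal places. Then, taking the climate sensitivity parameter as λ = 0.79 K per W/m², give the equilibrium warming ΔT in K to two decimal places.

CO₂: 4.84 × ln(712/275) = 4.84 × ln(2.58909) = 4.84 × 0.95131 = 4.6043 W/m².
CH₄: 0.036 × (√3300 − √752) = 0.036 × (57.4456 − 27.4226) = 0.036 × 30.0230 = 1.0808 W/m².
CFC-12: ΔF = 0.00032 × (490 − 2) = 0.00032 × 488 = 0.1562 W/m².
Total ΔF = 4.6043 + 1.0808 + 0.1562 = 5.8413 W/m².
ΔT = λ ΔF = 0.79 × 5.84 = 4.6136 K.

ΔF = 5.84 W/m²; ΔT = 4.61 K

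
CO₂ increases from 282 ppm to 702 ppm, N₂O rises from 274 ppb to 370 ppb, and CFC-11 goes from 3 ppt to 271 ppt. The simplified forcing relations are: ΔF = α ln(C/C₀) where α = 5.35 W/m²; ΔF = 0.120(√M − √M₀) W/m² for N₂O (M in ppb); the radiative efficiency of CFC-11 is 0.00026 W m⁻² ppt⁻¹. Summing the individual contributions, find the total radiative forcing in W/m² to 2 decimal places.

ΔF = 5.27 W/m²

CO₂: 5.35 × ln(702/282) = 5.35 × ln(2.48936) = 5.35 × 0.91203 = 4.8794 W/m².
N₂O: 0.120 × (√370 − √274) = 0.120 × (19.2354 − 16.5529) = 0.120 × 2.6825 = 0.3219 W/m².
CFC-11: ΔF = 0.00026 × (271 − 3) = 0.00026 × 268 = 0.0697 W/m².
Total ΔF = 4.8794 + 0.3219 + 0.0697 = 5.2710 W/m².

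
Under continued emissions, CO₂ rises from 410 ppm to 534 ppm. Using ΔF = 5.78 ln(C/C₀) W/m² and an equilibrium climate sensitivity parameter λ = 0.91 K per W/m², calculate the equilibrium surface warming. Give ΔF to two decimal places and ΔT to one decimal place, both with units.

ΔF = 1.53 W/m²; ΔT = 1.4 K

CO₂: 5.78 × ln(534/410) = 5.78 × ln(1.30244) = 5.78 × 0.26424 = 1.5273 W/m².
ΔT = λ ΔF = 0.91 × 1.53 = 1.3923 K.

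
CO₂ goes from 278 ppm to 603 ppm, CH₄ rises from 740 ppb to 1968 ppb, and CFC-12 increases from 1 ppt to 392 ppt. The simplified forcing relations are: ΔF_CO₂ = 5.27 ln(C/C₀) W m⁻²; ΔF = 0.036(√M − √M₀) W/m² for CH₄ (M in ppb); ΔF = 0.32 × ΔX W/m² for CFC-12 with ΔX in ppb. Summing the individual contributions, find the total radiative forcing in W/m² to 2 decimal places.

CO₂: 5.27 × ln(603/278) = 5.27 × ln(2.16906) = 5.27 × 0.77429 = 4.0805 W/m².
CH₄: 0.036 × (√1968 − √740) = 0.036 × (44.3621 − 27.2029) = 0.036 × 17.1592 = 0.6177 W/m².
CFC-12: Δ = 392 − 1 = 391 ppt = 0.391 ppb; ΔF = 0.32 × 0.391 = 0.1251 W/m².
Total ΔF = 4.0805 + 0.6177 + 0.1251 = 4.8233 W/m².

ΔF = 4.82 W/m²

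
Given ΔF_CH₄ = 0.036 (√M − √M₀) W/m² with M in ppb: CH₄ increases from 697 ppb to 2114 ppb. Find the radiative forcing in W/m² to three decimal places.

CH₄: 0.036 × (√2114 − √697) = 0.036 × (45.9783 − 26.4008) = 0.036 × 19.5775 = 0.7048 W/m².

ΔF = 0.705 W/m²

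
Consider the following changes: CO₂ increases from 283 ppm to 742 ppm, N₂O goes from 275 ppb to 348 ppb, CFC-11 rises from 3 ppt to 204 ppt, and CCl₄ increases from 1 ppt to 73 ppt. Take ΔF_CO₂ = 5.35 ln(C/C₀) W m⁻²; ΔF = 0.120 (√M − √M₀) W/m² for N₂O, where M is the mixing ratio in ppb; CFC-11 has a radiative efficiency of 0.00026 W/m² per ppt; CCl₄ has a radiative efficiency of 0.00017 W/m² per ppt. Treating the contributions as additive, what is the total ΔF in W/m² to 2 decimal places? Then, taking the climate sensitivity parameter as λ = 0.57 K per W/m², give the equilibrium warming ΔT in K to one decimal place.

CO₂: 5.35 × ln(742/283) = 5.35 × ln(2.62191) = 5.35 × 0.96390 = 5.1569 W/m².
N₂O: 0.120 × (√348 − √275) = 0.120 × (18.6548 − 16.5831) = 0.120 × 2.0717 = 0.2486 W/m².
CFC-11: ΔF = 0.00026 × (204 − 3) = 0.00026 × 201 = 0.0523 W/m².
CCl₄: ΔF = 0.00017 × (73 − 1) = 0.00017 × 72 = 0.0122 W/m².
Total ΔF = 5.1569 + 0.2486 + 0.0523 + 0.0122 = 5.4700 W/m².
ΔT = λ ΔF = 0.57 × 5.47 = 3.1179 K.

ΔF = 5.47 W/m²; ΔT = 3.1 K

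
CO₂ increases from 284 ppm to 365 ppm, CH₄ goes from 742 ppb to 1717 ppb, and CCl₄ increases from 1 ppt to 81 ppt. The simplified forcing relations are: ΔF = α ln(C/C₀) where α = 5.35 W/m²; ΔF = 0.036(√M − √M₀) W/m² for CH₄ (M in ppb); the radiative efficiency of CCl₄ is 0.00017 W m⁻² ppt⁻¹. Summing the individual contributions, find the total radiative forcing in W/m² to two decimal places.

CO₂: 5.35 × ln(365/284) = 5.35 × ln(1.28521) = 5.35 × 0.25092 = 1.3424 W/m².
CH₄: 0.036 × (√1717 − √742) = 0.036 × (41.4367 − 27.2397) = 0.036 × 14.1970 = 0.5111 W/m².
CCl₄: ΔF = 0.00017 × (81 − 1) = 0.00017 × 80 = 0.0136 W/m².
Total ΔF = 1.3424 + 0.5111 + 0.0136 = 1.8671 W/m².

ΔF = 1.87 W/m²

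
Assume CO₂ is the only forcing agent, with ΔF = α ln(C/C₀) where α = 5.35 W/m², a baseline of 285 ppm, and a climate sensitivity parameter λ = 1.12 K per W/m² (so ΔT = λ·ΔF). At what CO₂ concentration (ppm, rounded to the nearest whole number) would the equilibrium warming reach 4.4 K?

C ≈ 594 ppm

Required forcing: ΔF = ΔT/λ = 4.4/1.12 = 3.9286 W/m².
Then ln(C/285) = ΔF/5.35 = 3.9286/5.35 = 0.73432.
So C = 285 × e^0.73432 = 285 × 2.08406 = 593.96 ppm.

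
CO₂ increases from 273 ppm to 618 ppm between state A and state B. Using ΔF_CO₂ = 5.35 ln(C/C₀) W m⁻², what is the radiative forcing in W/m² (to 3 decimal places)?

CO₂ absorption bands are partially saturated, so forcing scales with the logarithm of the concentration ratio.
CO₂: 5.35 × ln(618/273) = 5.35 × ln(2.26374) = 5.35 × 0.81702 = 4.3711 W/m².

ΔF = 4.371 W/m²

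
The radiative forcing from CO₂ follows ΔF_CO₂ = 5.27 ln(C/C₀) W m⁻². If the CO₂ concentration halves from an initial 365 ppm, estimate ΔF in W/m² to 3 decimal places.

ΔF = 5.27 × ln(0.5) = 5.27 × -0.69315 = -3.6529 W/m².

ΔF = -3.653 W/m²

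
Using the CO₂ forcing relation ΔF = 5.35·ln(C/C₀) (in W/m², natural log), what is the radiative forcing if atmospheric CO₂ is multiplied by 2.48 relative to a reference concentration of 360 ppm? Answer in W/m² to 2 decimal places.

ΔF = 5.35 × ln(2.48) = 5.35 × 0.90826 = 4.8592 W/m².

ΔF = 4.86 W/m²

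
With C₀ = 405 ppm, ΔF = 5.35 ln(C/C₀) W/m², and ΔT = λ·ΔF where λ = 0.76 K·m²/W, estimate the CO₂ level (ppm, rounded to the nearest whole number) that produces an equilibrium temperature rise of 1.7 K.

Required forcing: ΔF = ΔT/λ = 1.7/0.76 = 2.2368 W/m².
Then ln(C/405) = ΔF/5.35 = 2.2368/5.35 = 0.41809.
So C = 405 × e^0.41809 = 405 × 1.51906 = 615.22 ppm.

C ≈ 615 ppm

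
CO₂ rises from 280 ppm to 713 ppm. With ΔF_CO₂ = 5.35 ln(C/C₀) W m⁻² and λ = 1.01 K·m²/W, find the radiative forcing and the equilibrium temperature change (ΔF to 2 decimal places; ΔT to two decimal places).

ΔF = 5.00 W/m²; ΔT = 5.05 K

CO₂: 5.35 × ln(713/280) = 5.35 × ln(2.54643) = 5.35 × 0.93469 = 5.0006 W/m².
ΔT = λ ΔF = 1.01 × 5.00 = 5.0500 K.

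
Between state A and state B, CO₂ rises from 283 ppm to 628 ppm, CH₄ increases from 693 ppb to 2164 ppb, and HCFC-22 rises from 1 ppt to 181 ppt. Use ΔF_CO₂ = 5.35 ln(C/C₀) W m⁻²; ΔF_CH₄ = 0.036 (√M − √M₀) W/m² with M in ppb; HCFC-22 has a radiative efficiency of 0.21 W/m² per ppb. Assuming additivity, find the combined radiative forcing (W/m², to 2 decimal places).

ΔF = 5.03 W/m²

CO₂: 5.35 × ln(628/283) = 5.35 × ln(2.21908) = 5.35 × 0.79709 = 4.2644 W/m².
CH₄: 0.036 × (√2164 − √693) = 0.036 × (46.5188 − 26.3249) = 0.036 × 20.1939 = 0.7270 W/m².
HCFC-22: Δ = 181 − 1 = 180 ppt = 0.180 ppb; ΔF = 0.21 × 0.180 = 0.0378 W/m².
Total ΔF = 4.2644 + 0.7270 + 0.0378 = 5.0292 W/m².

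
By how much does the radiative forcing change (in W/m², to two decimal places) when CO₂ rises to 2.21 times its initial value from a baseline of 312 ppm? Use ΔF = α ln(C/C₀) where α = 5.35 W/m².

Because the forcing depends only on the ratio C/C₀, the initial concentration does not enter.
ΔF = 5.35 × ln(2.21) = 5.35 × 0.79299 = 4.2425 W/m².

ΔF = 4.24 W/m²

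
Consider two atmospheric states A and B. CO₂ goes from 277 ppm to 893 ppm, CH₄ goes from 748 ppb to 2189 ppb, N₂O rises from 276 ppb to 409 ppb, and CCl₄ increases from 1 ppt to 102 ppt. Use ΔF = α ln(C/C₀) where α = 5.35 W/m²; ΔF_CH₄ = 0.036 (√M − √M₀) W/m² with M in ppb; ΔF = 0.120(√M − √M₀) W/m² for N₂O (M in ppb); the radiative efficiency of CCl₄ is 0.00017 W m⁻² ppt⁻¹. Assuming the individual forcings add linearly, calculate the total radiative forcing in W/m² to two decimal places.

ΔF = 7.41 W/m²

CO₂: 5.35 × ln(893/277) = 5.35 × ln(3.22383) = 5.35 × 1.17057 = 6.2625 W/m².
CH₄: 0.036 × (√2189 − √748) = 0.036 × (46.7868 − 27.3496) = 0.036 × 19.4372 = 0.6997 W/m².
N₂O: 0.120 × (√409 − √276) = 0.120 × (20.2237 − 16.6132) = 0.120 × 3.6105 = 0.4333 W/m².
CCl₄: ΔF = 0.00017 × (102 − 1) = 0.00017 × 101 = 0.0172 W/m².
Total ΔF = 6.2625 + 0.6997 + 0.4333 + 0.0172 = 7.4127 W/m².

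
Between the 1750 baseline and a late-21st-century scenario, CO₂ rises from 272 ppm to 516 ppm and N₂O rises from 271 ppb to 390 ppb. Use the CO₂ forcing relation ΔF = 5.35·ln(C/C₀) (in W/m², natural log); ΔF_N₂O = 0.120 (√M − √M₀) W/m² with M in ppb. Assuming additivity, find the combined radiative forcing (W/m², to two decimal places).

CO₂: 5.35 × ln(516/272) = 5.35 × ln(1.89706) = 5.35 × 0.64031 = 3.4257 W/m².
N₂O: 0.120 × (√390 − √271) = 0.120 × (19.7484 − 16.4621) = 0.120 × 3.2863 = 0.3944 W/m².
Total ΔF = 3.4257 + 0.3944 = 3.8201 W/m².

ΔF = 3.82 W/m²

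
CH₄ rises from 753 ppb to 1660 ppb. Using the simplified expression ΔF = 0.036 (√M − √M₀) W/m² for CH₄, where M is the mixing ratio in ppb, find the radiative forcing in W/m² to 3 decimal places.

CH₄: 0.036 × (√1660 − √753) = 0.036 × (40.7431 − 27.4408) = 0.036 × 13.3023 = 0.4789 W/m².

ΔF = 0.479 W/m²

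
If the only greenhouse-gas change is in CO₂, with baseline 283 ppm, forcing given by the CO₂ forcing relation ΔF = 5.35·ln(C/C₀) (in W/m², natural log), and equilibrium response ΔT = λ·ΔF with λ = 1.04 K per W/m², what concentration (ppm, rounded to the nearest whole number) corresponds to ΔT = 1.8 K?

C ≈ 391 ppm

Required forcing: ΔF = ΔT/λ = 1.8/1.04 = 1.7308 W/m².
Then ln(C/283) = ΔF/5.35 = 1.7308/5.35 = 0.32351.
So C = 283 × e^0.32351 = 283 × 1.38197 = 391.10 ppm.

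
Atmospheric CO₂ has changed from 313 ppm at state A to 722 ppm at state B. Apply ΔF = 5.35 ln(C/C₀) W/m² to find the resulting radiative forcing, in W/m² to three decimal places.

ΔF = 4.472 W/m²

CO₂: 5.35 × ln(722/313) = 5.35 × ln(2.30671) = 5.35 × 0.83582 = 4.4716 W/m².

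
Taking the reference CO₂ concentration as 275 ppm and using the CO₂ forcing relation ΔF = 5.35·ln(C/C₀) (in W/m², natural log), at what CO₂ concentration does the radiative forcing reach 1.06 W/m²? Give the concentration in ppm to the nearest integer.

C ≈ 335 ppm

Set 5.35 ln(C/275) = 1.06, so ln(C/275) = 1.06/5.35 = 0.19813.
Then C/275 = e^0.19813 = 1.21912, giving C = 275 × 1.21912 = 335.26 ppm.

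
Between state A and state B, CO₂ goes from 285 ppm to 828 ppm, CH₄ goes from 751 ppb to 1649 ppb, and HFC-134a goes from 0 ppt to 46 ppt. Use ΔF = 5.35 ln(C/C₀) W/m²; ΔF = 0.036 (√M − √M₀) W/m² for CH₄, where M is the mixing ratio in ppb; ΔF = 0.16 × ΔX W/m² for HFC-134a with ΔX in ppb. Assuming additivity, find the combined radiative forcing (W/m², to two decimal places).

CO₂: 5.35 × ln(828/285) = 5.35 × ln(2.90526) = 5.35 × 1.06652 = 5.7059 W/m².
CH₄: 0.036 × (√1649 − √751) = 0.036 × (40.6079 − 27.4044) = 0.036 × 13.2035 = 0.4753 W/m².
HFC-134a: Δ = 46 − 0 = 46 ppt = 0.046 ppb; ΔF = 0.16 × 0.046 = 0.0074 W/m².
Total ΔF = 5.7059 + 0.4753 + 0.0074 = 6.1886 W/m².

ΔF = 6.19 W/m²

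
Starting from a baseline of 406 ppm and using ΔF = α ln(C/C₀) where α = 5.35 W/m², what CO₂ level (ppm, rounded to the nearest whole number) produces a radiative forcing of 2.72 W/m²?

Set 5.35 ln(C/406) = 2.72, so ln(C/406) = 2.72/5.35 = 0.50841.
Then C/406 = e^0.50841 = 1.66265, giving C = 406 × 1.66265 = 675.04 ppm.

C ≈ 675 ppm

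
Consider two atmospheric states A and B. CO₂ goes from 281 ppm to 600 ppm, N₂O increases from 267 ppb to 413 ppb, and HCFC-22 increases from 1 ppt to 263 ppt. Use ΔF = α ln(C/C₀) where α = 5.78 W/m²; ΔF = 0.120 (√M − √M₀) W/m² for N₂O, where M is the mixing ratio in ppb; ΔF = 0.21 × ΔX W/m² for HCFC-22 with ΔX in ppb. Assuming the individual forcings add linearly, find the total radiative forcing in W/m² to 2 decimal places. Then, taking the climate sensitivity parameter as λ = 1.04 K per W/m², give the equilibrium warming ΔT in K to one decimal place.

ΔF = 4.92 W/m²; ΔT = 5.1 K

CO₂: 5.78 × ln(600/281) = 5.78 × ln(2.13523) = 5.78 × 0.75857 = 4.3845 W/m².
N₂O: 0.120 × (√413 − √267) = 0.120 × (20.3224 − 16.3401) = 0.120 × 3.9823 = 0.4779 W/m².
HCFC-22: Δ = 263 − 1 = 262 ppt = 0.262 ppb; ΔF = 0.21 × 0.262 = 0.0550 W/m².
Total ΔF = 4.3845 + 0.4779 + 0.0550 = 4.9174 W/m².
ΔT = λ ΔF = 1.04 × 4.92 = 5.1168 K.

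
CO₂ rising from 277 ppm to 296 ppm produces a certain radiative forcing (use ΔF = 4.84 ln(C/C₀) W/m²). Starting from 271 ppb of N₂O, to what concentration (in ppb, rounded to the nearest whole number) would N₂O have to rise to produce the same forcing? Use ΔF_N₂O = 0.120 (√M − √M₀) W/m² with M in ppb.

M ≈ 366 ppb

CO₂ forcing: 4.84 × ln(296/277) = 4.84 × 0.066342 = 0.32110 W/m².
Set 0.120(√M − √271) = 0.32110: √M = 0.32110/0.120 + √271 = 2.6758 + 16.4621 = 19.1379.
M = (19.1379)² = 366.26 ppb.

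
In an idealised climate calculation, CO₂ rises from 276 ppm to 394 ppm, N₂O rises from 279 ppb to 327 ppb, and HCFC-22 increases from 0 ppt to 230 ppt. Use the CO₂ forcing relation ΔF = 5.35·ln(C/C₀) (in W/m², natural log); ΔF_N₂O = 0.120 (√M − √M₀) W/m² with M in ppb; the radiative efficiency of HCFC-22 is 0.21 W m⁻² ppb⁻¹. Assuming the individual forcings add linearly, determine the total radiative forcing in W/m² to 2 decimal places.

ΔF = 2.12 W/m²

CO₂: 5.35 × ln(394/276) = 5.35 × ln(1.42754) = 5.35 × 0.35595 = 1.9043 W/m².
N₂O: 0.120 × (√327 − √279) = 0.120 × (18.0831 − 16.7033) = 0.120 × 1.3798 = 0.1656 W/m².
HCFC-22: Δ = 230 − 0 = 230 ppt = 0.230 ppb; ΔF = 0.21 × 0.230 = 0.0483 W/m².
Total ΔF = 1.9043 + 0.1656 + 0.0483 = 2.1182 W/m².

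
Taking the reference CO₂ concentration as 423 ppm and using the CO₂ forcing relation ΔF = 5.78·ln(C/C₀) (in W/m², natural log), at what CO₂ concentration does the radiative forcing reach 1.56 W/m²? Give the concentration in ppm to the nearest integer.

C ≈ 554 ppm

Set 5.78 ln(C/423) = 1.56, so ln(C/423) = 1.56/5.78 = 0.26990.
Then C/423 = e^0.26990 = 1.30983, giving C = 423 × 1.30983 = 554.06 ppm.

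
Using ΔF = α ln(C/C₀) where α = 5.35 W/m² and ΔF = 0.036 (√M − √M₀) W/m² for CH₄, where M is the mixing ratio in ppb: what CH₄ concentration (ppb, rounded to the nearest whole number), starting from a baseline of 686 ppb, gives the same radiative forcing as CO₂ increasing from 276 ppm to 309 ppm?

M ≈ 1847 ppb

CO₂ forcing: 5.35 × ln(309/276) = 5.35 × 0.112940 = 0.60423 W/m².
Set 0.036(√M − √686) = 0.60423: √M = 0.60423/0.036 + √686 = 16.7842 + 26.1916 = 42.9758.
M = (42.9758)² = 1846.92 ppb.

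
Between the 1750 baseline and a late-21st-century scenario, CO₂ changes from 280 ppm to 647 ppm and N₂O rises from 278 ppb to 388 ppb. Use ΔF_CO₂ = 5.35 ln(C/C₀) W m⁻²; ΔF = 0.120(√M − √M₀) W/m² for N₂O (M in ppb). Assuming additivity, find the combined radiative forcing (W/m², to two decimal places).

ΔF = 4.84 W/m²

CO₂: 5.35 × ln(647/280) = 5.35 × ln(2.31071) = 5.35 × 0.83755 = 4.4809 W/m².
N₂O: 0.120 × (√388 − √278) = 0.120 × (19.6977 − 16.6733) = 0.120 × 3.0244 = 0.3629 W/m².
Total ΔF = 4.4809 + 0.3629 = 4.8438 W/m².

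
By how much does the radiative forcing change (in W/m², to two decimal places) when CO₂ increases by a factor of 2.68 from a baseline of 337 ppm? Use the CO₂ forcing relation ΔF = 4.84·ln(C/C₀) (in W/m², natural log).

ΔF = 4.84 × ln(2.68) = 4.84 × 0.98582 = 4.7714 W/m².

ΔF = 4.77 W/m²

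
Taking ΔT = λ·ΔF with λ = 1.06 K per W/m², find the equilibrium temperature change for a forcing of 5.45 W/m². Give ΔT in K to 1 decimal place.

ΔT = λ ΔF = 1.06 × 5.45 = 5.7770 K.

ΔT = 5.8 K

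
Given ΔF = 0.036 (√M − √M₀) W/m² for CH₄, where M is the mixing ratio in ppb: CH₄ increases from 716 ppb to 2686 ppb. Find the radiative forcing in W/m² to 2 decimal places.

ΔF = 0.90 W/m²

CH₄: 0.036 × (√2686 − √716) = 0.036 × (51.8266 − 26.7582) = 0.036 × 25.0684 = 0.9025 W/m².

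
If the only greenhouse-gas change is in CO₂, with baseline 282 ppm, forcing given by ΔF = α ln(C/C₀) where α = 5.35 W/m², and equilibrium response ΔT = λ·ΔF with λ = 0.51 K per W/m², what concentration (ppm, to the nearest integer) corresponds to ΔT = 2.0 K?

Required forcing: ΔF = ΔT/λ = 2.0/0.51 = 3.9216 W/m².
Then ln(C/282) = ΔF/5.35 = 3.9216/5.35 = 0.73301.
So C = 282 × e^0.73301 = 282 × 2.08134 = 586.94 ppm.

C ≈ 587 ppm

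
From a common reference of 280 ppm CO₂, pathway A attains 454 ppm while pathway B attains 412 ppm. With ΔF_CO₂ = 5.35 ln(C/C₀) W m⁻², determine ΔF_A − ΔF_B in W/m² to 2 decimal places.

ΔF_A − ΔF_B = 0.52 W/m²

ΔF_A = 5.35 ln(454/280) = 5.35 × 0.48331 = 2.5857 W/m².
ΔF_B = 5.35 ln(412/280) = 5.35 × 0.38623 = 2.0663 W/m².
Difference: 2.5857 − 2.0663 = 0.5194 W/m².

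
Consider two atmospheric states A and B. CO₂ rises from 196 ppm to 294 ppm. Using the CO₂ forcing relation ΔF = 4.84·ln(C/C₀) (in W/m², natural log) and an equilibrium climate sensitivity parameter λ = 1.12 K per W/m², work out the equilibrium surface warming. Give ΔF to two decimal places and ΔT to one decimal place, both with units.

ΔF = 1.96 W/m²; ΔT = 2.2 K

CO₂: 4.84 × ln(294/196) = 4.84 × ln(1.50000) = 4.84 × 0.40547 = 1.9625 W/m².
ΔT = λ ΔF = 1.12 × 1.96 = 2.1952 K.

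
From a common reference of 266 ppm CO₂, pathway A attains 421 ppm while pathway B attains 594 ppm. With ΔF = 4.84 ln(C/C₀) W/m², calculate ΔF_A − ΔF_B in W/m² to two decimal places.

ΔF_A = 4.84 ln(421/266) = 4.84 × 0.45914 = 2.2222 W/m².
ΔF_B = 4.84 ln(594/266) = 4.84 × 0.80338 = 3.8884 W/m².
Difference: 2.2222 − 3.8884 = -1.6662 W/m².

ΔF_A − ΔF_B = -1.67 W/m²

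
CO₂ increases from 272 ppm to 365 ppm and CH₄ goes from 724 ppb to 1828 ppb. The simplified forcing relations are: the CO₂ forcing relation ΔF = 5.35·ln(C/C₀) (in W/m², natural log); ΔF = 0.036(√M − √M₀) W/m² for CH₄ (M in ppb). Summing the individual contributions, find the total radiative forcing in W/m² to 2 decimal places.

ΔF = 2.14 W/m²

CO₂: 5.35 × ln(365/272) = 5.35 × ln(1.34191) = 5.35 × 0.29409 = 1.5734 W/m².
CH₄: 0.036 × (√1828 − √724) = 0.036 × (42.7551 − 26.9072) = 0.036 × 15.8479 = 0.5705 W/m².
Total ΔF = 1.5734 + 0.5705 = 2.1439 W/m².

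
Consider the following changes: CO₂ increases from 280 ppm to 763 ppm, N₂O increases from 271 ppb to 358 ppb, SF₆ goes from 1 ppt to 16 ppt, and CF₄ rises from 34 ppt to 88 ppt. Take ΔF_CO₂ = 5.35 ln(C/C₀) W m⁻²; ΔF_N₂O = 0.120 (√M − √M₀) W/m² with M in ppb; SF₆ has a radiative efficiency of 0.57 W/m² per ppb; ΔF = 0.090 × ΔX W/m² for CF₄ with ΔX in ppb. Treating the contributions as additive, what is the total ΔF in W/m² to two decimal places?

CO₂: 5.35 × ln(763/280) = 5.35 × ln(2.72500) = 5.35 × 1.00247 = 5.3632 W/m².
N₂O: 0.120 × (√358 − √271) = 0.120 × (18.9209 − 16.4621) = 0.120 × 2.4588 = 0.2951 W/m².
SF₆: Δ = 16 − 1 = 15 ppt = 0.015 ppb; ΔF = 0.57 × 0.015 = 0.0086 W/m².
CF₄: Δ = 88 − 34 = 54 ppt = 0.054 ppb; ΔF = 0.090 × 0.054 = 0.0049 W/m².
Total ΔF = 5.3632 + 0.2951 + 0.0086 + 0.0049 = 5.6718 W/m².

ΔF = 5.67 W/m²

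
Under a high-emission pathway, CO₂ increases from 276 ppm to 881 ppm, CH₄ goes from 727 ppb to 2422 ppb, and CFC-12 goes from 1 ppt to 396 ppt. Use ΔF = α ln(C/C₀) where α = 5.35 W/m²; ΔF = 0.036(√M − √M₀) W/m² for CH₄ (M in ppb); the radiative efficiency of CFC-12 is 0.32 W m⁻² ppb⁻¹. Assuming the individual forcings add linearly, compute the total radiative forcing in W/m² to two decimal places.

ΔF = 7.14 W/m²

CO₂: 5.35 × ln(881/276) = 5.35 × ln(3.19203) = 5.35 × 1.16066 = 6.2095 W/m².
CH₄: 0.036 × (√2422 − √727) = 0.036 × (49.2138 − 26.9629) = 0.036 × 22.2509 = 0.8010 W/m².
CFC-12: Δ = 396 − 1 = 395 ppt = 0.395 ppb; ΔF = 0.32 × 0.395 = 0.1264 W/m².
Total ΔF = 6.2095 + 0.8010 + 0.1264 = 7.1369 W/m².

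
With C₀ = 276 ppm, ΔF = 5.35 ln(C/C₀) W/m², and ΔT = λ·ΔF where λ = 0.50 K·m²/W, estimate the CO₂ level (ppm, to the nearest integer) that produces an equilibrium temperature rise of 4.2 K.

Required forcing: ΔF = ΔT/λ = 4.2/0.50 = 8.4000 W/m².
Then ln(C/276) = ΔF/5.35 = 8.4000/5.35 = 1.57009.
So C = 276 × e^1.57009 = 276 × 4.80708 = 1326.75 ppm.

C ≈ 1327 ppm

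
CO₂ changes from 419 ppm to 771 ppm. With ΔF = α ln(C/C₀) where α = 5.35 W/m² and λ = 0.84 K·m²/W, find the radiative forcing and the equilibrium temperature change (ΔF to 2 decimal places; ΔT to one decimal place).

ΔF = 3.26 W/m²; ΔT = 2.7 K

CO₂: 5.35 × ln(771/419) = 5.35 × ln(1.84010) = 5.35 × 0.60982 = 3.2625 W/m².
ΔT = λ ΔF = 0.84 × 3.26 = 2.7384 K.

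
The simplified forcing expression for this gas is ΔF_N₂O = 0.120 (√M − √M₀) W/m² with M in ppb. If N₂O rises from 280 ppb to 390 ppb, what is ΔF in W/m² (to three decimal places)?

ΔF = 0.362 W/m²

N₂O: 0.120 × (√390 − √280) = 0.120 × (19.7484 − 16.7332) = 0.120 × 3.0152 = 0.3618 W/m².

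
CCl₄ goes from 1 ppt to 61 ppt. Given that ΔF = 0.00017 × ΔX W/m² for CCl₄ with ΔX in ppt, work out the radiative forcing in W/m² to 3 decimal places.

CCl₄: ΔF = 0.00017 × (61 − 1) = 0.00017 × 60 = 0.0102 W/m².

ΔF = 0.010 W/m²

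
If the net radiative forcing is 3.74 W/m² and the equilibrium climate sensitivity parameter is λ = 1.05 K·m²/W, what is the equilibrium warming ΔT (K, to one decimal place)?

ΔT = λ ΔF = 1.05 × 3.74 = 3.9270 K.

ΔT = 3.9 K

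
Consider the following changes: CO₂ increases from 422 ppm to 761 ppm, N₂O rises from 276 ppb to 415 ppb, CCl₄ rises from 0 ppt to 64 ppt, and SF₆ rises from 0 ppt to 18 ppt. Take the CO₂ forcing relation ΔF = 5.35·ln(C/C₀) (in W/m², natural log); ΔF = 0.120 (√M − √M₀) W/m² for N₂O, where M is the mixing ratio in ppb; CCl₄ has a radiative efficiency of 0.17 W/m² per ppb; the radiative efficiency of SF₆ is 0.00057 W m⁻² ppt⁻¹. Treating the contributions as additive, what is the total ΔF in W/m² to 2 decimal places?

CO₂: 5.35 × ln(761/422) = 5.35 × ln(1.80332) = 5.35 × 0.58963 = 3.1545 W/m².
N₂O: 0.120 × (√415 − √276) = 0.120 × (20.3715 − 16.6132) = 0.120 × 3.7583 = 0.4510 W/m².
CCl₄: Δ = 64 − 0 = 64 ppt = 0.064 ppb; ΔF = 0.17 × 0.064 = 0.0109 W/m².
SF₆: ΔF = 0.00057 × (18 − 0) = 0.00057 × 18 = 0.0103 W/m².
Total ΔF = 3.1545 + 0.4510 + 0.0109 + 0.0103 = 3.6267 W/m².

ΔF = 3.63 W/m²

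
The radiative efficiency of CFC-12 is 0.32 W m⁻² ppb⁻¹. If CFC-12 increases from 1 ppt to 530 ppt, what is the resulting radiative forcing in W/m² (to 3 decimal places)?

ΔF = 0.169 W/m²

CFC-12: Δ = 530 − 1 = 529 ppt = 0.529 ppb; ΔF = 0.32 × 0.529 = 0.1693 W/m².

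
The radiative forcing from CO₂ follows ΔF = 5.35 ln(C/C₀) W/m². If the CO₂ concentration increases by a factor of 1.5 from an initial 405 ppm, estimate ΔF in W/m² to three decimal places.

ΔF = 2.169 W/m²

Because the forcing depends only on the ratio C/C₀, the initial concentration does not enter.
ΔF = 5.35 × ln(1.5) = 5.35 × 0.40547 = 2.1693 W/m².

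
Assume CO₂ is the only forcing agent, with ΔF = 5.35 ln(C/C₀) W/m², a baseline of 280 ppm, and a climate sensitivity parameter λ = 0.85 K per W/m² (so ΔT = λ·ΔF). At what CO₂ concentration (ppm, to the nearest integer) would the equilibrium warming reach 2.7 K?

Required forcing: ΔF = ΔT/λ = 2.7/0.85 = 3.1765 W/m².
Then ln(C/280) = ΔF/5.35 = 3.1765/5.35 = 0.59374.
So C = 280 × e^0.59374 = 280 × 1.81075 = 507.01 ppm.

C ≈ 507 ppm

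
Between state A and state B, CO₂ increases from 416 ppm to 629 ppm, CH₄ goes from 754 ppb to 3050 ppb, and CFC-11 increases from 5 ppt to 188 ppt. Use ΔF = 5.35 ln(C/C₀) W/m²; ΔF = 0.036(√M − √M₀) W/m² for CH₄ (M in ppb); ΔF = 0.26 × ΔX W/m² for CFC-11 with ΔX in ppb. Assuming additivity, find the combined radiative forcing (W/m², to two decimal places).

ΔF = 3.26 W/m²

CO₂: 5.35 × ln(629/416) = 5.35 × ln(1.51202) = 5.35 × 0.41345 = 2.2120 W/m².
CH₄: 0.036 × (√3050 − √754) = 0.036 × (55.2268 − 27.4591) = 0.036 × 27.7677 = 0.9996 W/m².
CFC-11: Δ = 188 − 5 = 183 ppt = 0.183 ppb; ΔF = 0.26 × 0.183 = 0.0476 W/m².
Total ΔF = 2.2120 + 0.9996 + 0.0476 = 3.2592 W/m².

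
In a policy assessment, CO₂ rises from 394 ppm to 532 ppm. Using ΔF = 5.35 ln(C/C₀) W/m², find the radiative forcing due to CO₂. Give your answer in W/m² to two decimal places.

ΔF = 1.61 W/m²

CO₂ absorption bands are partially saturated, so forcing scales with the logarithm of the concentration ratio.
CO₂: 5.35 × ln(532/394) = 5.35 × ln(1.35025) = 5.35 × 0.30029 = 1.6066 W/m².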